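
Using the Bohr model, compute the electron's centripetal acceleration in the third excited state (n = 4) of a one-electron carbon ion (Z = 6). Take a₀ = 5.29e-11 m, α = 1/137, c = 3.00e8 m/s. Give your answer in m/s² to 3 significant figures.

r = n²a₀/Z = 1.41e-10 m, v = Zαc/n = 3.28e6 m/s
a = v²/r = (3.28e6)² / 1.41e-10 = 7.65e22 m/s²

7.65e22 m/s²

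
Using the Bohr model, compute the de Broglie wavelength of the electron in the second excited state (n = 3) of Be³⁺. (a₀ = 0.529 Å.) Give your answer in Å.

The Bohr quantisation condition is nλ = 2πr_n.
r_n = n²a₀/Z = 1.19 Å
λ = 2πr_n/n = 2π·1.19/3 = 2.49 Å

2.49 Å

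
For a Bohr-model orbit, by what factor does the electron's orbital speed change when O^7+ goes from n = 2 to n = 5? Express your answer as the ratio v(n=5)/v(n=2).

v ∝ Z^1 · n^-1; with Z fixed, v ∝ n^-1.
v(n=5)/v(n=2) = (5/2)^-1 = 2/5

2/5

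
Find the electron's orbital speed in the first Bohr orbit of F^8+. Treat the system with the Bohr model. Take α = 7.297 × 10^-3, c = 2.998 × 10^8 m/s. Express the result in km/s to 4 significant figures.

1.969 × 10^4 km/s

v_n = Zαc/n = 9 × 0.007297 × 2.998 × 10^8 / 1
    = 1.969 × 10^4 km/s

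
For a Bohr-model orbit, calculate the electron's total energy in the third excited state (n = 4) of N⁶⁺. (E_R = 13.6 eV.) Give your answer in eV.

E_n = −E_R·Z²/n² = −13.6 × 7²/4² = -41.6 eV

-41.6 eV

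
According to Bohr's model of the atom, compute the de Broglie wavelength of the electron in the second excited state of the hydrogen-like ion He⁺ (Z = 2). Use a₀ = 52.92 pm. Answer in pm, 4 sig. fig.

The Bohr quantisation condition is nλ = 2πr_n.
r_n = n²a₀/Z = 238.1 pm
λ = 2πr_n/n = 2π·238.1/3 = 498.8 pm

498.8 pm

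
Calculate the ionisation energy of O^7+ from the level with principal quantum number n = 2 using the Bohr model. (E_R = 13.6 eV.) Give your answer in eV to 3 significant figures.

E_n = −E_R·Z²/n² = −13.6 × 8²/2² eV = -218 eV
Ionisation energy = −E_n = 218 eV

218 eV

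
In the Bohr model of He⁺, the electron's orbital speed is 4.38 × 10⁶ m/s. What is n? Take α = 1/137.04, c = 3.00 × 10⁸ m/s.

v_n = Zαc/n ⇒ n = Zαc/v = 2 × 0.00730 × 3.00 × 10⁸ / 4.38 × 10⁶ ≈ 1.00
n = 1

1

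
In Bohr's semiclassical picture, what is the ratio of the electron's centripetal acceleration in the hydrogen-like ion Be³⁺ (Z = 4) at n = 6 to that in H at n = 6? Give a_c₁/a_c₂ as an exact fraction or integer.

64

a_c ∝ Z^3 · n^-4
a_c₁/a_c₂ = (4/1)^3 · (6/6)^-4 = 64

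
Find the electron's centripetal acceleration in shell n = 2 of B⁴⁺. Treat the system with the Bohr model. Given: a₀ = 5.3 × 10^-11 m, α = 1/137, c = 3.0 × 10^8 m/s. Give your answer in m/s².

r = n²a₀/Z = 4.2 × 10^-11 m, v = Zαc/n = 5.5 × 10^6 m/s
a = v²/r = (5.5 × 10^6)² / 4.2 × 10^-11 = 7.1 × 10^23 m/s²

7.1 × 10^23 m/s²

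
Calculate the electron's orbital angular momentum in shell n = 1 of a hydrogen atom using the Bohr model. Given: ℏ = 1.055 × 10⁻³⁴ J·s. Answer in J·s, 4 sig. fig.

L_n = nℏ = 1 × 1.055 × 10⁻³⁴ = 1.055 × 10⁻³⁴ J·s

1.055 × 10⁻³⁴ J·s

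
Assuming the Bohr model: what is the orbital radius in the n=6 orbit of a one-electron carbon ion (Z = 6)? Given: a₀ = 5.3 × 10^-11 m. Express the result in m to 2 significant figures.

r_n = n²a₀/Z = 6² × 5.3 × 10^-11 / 6
    = 36 × 5.3 × 10^-11 / 6 = 3.2 × 10^-10 m

3.2 × 10^-10 m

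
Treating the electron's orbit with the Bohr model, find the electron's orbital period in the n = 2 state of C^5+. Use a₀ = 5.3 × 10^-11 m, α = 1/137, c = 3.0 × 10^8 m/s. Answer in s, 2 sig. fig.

3.4 × 10^-17 s

r = n²a₀/Z = 2²·5.3 × 10^-11/6 = 3.5 × 10^-11 m
v = Zαc/n = 6·0.0073·3.0 × 10^8/2 = 6.6 × 10^6 m/s
T = 2πr/v = 3.4 × 10^-17 s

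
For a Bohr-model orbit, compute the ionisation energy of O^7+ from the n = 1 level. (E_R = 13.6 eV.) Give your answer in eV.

E_n = −E_R·Z²/n² = −13.6 × 8²/1² eV = -870 eV
Ionisation energy = −E_n = 870 eV

870 eV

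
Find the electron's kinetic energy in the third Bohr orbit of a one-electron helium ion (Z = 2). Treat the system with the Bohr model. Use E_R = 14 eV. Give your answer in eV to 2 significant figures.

6.2 eV

For a Coulomb orbit the virial theorem gives K = −E_n.
E_n = −E_R·Z²/n², so K = E_R·Z²/n² = 14 × 2²/3² = 6.2 eV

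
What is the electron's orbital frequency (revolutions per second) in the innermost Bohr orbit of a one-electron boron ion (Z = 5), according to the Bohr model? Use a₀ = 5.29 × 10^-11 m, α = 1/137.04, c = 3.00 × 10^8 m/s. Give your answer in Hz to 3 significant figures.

r = n²a₀/Z = 1.06 × 10^-11 m, v = Zαc/n = 1.09 × 10^7 m/s
f = v/(2πr) = 1.65 × 10^17 Hz

1.65 × 10^17 Hz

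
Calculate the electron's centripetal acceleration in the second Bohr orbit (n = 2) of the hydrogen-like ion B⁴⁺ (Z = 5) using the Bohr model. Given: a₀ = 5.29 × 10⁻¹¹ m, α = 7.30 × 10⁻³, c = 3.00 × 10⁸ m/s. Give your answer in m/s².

r = n²a₀/Z = 4.23 × 10⁻¹¹ m, v = Zαc/n = 5.47 × 10⁶ m/s
a = v²/r = (5.47 × 10⁶)² / 4.23 × 10⁻¹¹ = 7.08 × 10²³ m/s²

7.08 × 10²³ m/s²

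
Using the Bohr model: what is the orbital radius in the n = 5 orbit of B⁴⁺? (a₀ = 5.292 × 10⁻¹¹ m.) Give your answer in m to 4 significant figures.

2.646 × 10⁻¹⁰ m

r_n = n²a₀/Z = 5² × 5.292 × 10⁻¹¹ / 5
    = 25 × 5.292 × 10⁻¹¹ / 5 = 2.646 × 10⁻¹⁰ m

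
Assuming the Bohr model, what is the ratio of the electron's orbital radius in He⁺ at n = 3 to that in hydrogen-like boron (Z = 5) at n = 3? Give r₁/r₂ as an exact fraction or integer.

5/2

r ∝ Z^-1 · n^2
r₁/r₂ = (2/5)^-1 · (3/3)^2 = 5/2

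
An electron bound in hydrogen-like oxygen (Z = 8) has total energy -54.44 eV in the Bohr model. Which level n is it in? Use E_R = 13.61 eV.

4

E_n = −E_R Z²/n² ⇒ n² = E_R Z²/(−E_n) = 13.61 × 8² / 54.44 ≈ 16.00
n = 4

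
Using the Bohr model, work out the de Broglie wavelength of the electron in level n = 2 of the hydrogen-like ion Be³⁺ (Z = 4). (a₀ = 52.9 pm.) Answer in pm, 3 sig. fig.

166 pm

The Bohr quantisation condition is nλ = 2πr_n.
r_n = n²a₀/Z = 52.9 pm
λ = 2πr_n/n = 2π·52.9/2 = 166 pm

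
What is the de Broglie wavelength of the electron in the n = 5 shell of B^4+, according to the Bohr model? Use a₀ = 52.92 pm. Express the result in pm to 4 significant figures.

332.5 pm

The Bohr quantisation condition is nλ = 2πr_n.
r_n = n²a₀/Z = 264.6 pm
λ = 2πr_n/n = 2π·264.6/5 = 332.5 pm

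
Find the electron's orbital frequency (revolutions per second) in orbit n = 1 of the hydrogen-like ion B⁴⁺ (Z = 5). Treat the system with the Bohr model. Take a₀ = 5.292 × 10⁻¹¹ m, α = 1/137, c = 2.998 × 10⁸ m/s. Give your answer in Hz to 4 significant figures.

1.645 × 10¹⁷ Hz

r = n²a₀/Z = 1.058 × 10⁻¹¹ m, v = Zαc/n = 1.094 × 10⁷ m/s
f = v/(2πr) = 1.645 × 10¹⁷ Hz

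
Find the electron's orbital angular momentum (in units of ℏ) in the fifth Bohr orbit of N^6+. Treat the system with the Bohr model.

5

L_n = nℏ, so L/ℏ = n = 5.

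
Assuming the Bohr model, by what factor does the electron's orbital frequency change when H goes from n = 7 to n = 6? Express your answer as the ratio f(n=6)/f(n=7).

343/216

f ∝ Z^2 · n^-3; with Z fixed, f ∝ n^-3.
f(n=6)/f(n=7) = (6/7)^-3 = 343/216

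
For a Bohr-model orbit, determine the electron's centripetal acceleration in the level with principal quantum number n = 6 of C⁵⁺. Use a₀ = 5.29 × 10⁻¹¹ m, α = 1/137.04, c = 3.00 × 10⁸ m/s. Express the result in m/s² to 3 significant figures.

r = n²a₀/Z = 3.17 × 10⁻¹⁰ m, v = Zαc/n = 2.19 × 10⁶ m/s
a = v²/r = (2.19 × 10⁶)² / 3.17 × 10⁻¹⁰ = 1.51 × 10²² m/s²

1.51 × 10²² m/s²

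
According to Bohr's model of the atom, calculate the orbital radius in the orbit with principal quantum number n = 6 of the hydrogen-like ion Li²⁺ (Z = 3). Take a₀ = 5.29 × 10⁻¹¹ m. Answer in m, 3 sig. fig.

r_n = n²a₀/Z = 6² × 5.29 × 10⁻¹¹ / 3
    = 36 × 5.29 × 10⁻¹¹ / 3 = 6.35 × 10⁻¹⁰ m

6.35 × 10⁻¹⁰ m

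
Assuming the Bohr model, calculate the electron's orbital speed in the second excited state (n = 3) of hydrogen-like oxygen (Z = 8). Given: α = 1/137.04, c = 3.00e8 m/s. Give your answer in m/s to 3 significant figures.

v_n = Zαc/n = 8 × 0.00730 × 3.00e8 / 3
    = 5.84e6 m/s

5.84e6 m/s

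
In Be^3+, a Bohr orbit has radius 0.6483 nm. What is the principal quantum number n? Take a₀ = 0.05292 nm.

r_n = n²a₀/Z ⇒ n² = rZ/a₀ = 0.6483 × 4 / 0.05292 ≈ 49.00
n = 7

7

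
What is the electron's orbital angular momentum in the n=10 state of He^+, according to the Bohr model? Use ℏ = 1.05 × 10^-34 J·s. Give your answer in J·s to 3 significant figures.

L_n = nℏ = 10 × 1.05 × 10^-34 = 1.05 × 10^-33 J·s

1.05 × 10^-33 J·s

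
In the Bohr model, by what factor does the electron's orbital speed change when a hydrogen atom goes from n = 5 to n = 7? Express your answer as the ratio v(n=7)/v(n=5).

v ∝ Z^1 · n^-1; with Z fixed, v ∝ n^-1.
v(n=7)/v(n=5) = (7/5)^-1 = 5/7

5/7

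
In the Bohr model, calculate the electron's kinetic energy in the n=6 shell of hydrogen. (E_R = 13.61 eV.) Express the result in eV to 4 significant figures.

For a Coulomb orbit the virial theorem gives K = −E_n.
E_n = −E_R·Z²/n², so K = E_R·Z²/n² = 13.61 × 1²/6² = 0.3781 eV

0.3781 eV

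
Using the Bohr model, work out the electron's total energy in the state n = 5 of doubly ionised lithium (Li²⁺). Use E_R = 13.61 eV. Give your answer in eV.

-4.900 eV

E_n = −E_R·Z²/n² = −13.61 × 3²/5² = -4.900 eV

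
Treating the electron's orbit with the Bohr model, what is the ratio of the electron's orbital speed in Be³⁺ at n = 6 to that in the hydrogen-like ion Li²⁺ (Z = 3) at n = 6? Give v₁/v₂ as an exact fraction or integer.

v ∝ Z^1 · n^-1
v₁/v₂ = (4/3)^1 · (6/6)^-1 = 4/3

4/3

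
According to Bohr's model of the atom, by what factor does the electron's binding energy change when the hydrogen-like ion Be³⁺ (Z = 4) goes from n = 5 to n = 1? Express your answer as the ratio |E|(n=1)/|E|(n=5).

25

|E| ∝ Z^2 · n^-2; with Z fixed, |E| ∝ n^-2.
|E|(n=1)/|E|(n=5) = (1/5)^-2 = 25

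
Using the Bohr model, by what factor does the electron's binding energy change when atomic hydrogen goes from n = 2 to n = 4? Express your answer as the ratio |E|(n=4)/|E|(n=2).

1/4

|E| ∝ Z^2 · n^-2; with Z fixed, |E| ∝ n^-2.
|E|(n=4)/|E|(n=2) = (4/2)^-2 = 1/4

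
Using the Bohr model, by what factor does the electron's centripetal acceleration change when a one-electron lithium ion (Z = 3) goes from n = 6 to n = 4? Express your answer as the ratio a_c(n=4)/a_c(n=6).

81/16

a_c ∝ Z^3 · n^-4; with Z fixed, a_c ∝ n^-4.
a_c(n=4)/a_c(n=6) = (4/6)^-4 = 81/16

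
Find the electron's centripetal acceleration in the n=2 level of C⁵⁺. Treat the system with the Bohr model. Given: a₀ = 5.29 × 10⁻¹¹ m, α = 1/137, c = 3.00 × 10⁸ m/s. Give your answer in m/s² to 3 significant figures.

r = n²a₀/Z = 3.53 × 10⁻¹¹ m, v = Zαc/n = 6.57 × 10⁶ m/s
a = v²/r = (6.57 × 10⁶)² / 3.53 × 10⁻¹¹ = 1.22 × 10²⁴ m/s²

1.22 × 10²⁴ m/s²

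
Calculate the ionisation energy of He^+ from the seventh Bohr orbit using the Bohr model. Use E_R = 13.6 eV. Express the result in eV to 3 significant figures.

E_n = −E_R·Z²/n² = −13.6 × 2²/7² eV = -1.11 eV
Ionisation energy = −E_n = 1.11 eV

1.11 eV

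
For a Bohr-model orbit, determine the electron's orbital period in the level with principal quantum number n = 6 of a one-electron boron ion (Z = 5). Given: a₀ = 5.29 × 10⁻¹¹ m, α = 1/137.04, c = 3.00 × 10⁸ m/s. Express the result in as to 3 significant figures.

r = n²a₀/Z = 6²·5.29 × 10⁻¹¹/5 = 3.81 × 10⁻¹⁰ m
v = Zαc/n = 5·0.00730·3.00 × 10⁸/6 = 1.82 × 10⁶ m/s
T = 2πr/v = 1.31 × 10⁻¹⁵ s = 1310 as

1310 as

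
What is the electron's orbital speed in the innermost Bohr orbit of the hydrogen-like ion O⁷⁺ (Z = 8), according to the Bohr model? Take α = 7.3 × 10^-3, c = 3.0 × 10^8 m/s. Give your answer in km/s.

1.8 × 10^4 km/s

v_n = Zαc/n = 8 × 0.0073 × 3.0 × 10^8 / 1
    = 1.8 × 10^4 km/s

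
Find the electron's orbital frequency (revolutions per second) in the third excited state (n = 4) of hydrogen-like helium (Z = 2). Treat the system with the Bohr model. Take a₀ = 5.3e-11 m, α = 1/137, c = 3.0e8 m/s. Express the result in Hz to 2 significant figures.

4.1e14 Hz

r = n²a₀/Z = 4.2e-10 m, v = Zαc/n = 1.1e6 m/s
f = v/(2πr) = 4.1e14 Hz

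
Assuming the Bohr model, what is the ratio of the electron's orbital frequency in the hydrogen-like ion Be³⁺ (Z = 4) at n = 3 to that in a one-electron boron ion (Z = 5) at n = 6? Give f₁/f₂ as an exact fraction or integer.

f ∝ Z^2 · n^-3
f₁/f₂ = (4/5)^2 · (3/6)^-3 = 128/25

128/25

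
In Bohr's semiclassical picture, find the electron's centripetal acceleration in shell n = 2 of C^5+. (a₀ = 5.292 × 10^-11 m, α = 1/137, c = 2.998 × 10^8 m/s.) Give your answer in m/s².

r = n²a₀/Z = 3.528 × 10^-11 m, v = Zαc/n = 6.565 × 10^6 m/s
a = v²/r = (6.565 × 10^6)² / 3.528 × 10^-11 = 1.222 × 10^24 m/s²

1.222 × 10^24 m/s²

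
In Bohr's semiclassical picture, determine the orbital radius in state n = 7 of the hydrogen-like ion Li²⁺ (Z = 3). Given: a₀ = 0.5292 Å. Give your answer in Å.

r_n = n²a₀/Z = 7² × 0.5292 / 3
    = 49 × 0.5292 / 3 = 8.644 Å

8.644 Å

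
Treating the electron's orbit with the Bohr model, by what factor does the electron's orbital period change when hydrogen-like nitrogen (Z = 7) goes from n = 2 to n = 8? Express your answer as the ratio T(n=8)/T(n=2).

64

T ∝ Z^-2 · n^3; with Z fixed, T ∝ n^3.
T(n=8)/T(n=2) = (8/2)^3 = 64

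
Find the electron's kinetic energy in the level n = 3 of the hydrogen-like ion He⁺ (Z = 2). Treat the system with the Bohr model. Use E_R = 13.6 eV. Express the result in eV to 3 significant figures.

For a Coulomb orbit the virial theorem gives K = −E_n.
E_n = −E_R·Z²/n², so K = E_R·Z²/n² = 13.6 × 2²/3² = 6.04 eV

6.04 eV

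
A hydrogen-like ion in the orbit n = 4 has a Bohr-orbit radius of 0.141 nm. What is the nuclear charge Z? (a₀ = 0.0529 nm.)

6

r_n = n²a₀/Z ⇒ Z = n²a₀/r = 4² × 0.0529 / 0.141 ≈ 6.00
Z = 6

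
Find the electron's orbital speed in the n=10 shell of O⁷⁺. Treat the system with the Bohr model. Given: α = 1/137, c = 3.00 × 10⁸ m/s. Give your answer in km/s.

v_n = Zαc/n = 8 × 0.00730 × 3.00 × 10⁸ / 10
    = 1750 km/s

1750 km/s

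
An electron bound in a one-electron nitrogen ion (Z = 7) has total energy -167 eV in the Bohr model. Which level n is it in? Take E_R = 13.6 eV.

2

E_n = −E_R Z²/n² ⇒ n² = E_R Z²/(−E_n) = 13.6 × 7² / 167 ≈ 3.99
n = 2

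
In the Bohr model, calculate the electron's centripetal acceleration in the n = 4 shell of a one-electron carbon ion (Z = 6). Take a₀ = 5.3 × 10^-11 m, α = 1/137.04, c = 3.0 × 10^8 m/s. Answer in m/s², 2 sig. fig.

7.6 × 10^22 m/s²

r = n²a₀/Z = 1.4 × 10^-10 m, v = Zαc/n = 3.3 × 10^6 m/s
a = v²/r = (3.3 × 10^6)² / 1.4 × 10^-10 = 7.6 × 10^22 m/s²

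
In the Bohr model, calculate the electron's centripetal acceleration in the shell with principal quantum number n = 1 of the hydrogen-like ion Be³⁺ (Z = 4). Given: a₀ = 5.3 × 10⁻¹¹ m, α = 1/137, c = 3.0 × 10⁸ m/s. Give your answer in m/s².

5.8 × 10²⁴ m/s²

r = n²a₀/Z = 1.3 × 10⁻¹¹ m, v = Zαc/n = 8.8 × 10⁶ m/s
a = v²/r = (8.8 × 10⁶)² / 1.3 × 10⁻¹¹ = 5.8 × 10²⁴ m/s²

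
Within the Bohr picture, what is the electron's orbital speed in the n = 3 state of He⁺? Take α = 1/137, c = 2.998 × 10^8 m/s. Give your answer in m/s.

1.459 × 10^6 m/s

v_n = Zαc/n = 2 × 0.007299 × 2.998 × 10^8 / 3
    = 1.459 × 10^6 m/s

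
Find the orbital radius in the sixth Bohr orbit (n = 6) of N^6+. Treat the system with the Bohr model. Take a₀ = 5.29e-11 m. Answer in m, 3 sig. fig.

r_n = n²a₀/Z = 6² × 5.29e-11 / 7
    = 36 × 5.29e-11 / 7 = 2.72e-10 m

2.72e-10 m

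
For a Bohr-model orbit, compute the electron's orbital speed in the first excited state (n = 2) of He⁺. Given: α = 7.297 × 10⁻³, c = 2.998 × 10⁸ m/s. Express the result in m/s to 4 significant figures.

v_n = Zαc/n = 2 × 0.007297 × 2.998 × 10⁸ / 2
    = 2.188 × 10⁶ m/s

2.188 × 10⁶ m/s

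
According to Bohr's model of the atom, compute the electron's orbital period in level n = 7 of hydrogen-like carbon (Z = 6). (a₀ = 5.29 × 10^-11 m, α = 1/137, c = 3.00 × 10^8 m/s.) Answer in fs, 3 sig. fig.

1.45 fs

r = n²a₀/Z = 7²·5.29 × 10^-11/6 = 4.32 × 10^-10 m
v = Zαc/n = 6·0.00730·3.00 × 10^8/7 = 1.88 × 10^6 m/s
T = 2πr/v = 1.45 × 10^-15 s = 1.45 fs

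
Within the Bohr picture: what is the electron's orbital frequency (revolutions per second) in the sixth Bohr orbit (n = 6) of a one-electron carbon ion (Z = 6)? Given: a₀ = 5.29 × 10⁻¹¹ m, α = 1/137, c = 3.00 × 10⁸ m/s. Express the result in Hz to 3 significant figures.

r = n²a₀/Z = 3.17 × 10⁻¹⁰ m, v = Zαc/n = 2.19 × 10⁶ m/s
f = v/(2πr) = 1.10 × 10¹⁵ Hz

1.10 × 10¹⁵ Hz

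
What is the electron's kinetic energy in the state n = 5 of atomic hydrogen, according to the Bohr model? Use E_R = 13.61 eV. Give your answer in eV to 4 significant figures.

0.5444 eV

For a Coulomb orbit the virial theorem gives K = −E_n.
E_n = −E_R·Z²/n², so K = E_R·Z²/n² = 13.61 × 1²/5² = 0.5444 eV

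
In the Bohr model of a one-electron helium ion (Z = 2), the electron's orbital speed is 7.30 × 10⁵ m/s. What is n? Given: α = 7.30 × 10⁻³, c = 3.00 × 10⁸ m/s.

v_n = Zαc/n ⇒ n = Zαc/v = 2 × 0.00730 × 3.00 × 10⁸ / 7.30 × 10⁵ ≈ 6.00
n = 6

6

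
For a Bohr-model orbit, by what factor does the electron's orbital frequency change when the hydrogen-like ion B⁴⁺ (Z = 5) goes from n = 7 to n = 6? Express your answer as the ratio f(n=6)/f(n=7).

343/216

f ∝ Z^2 · n^-3; with Z fixed, f ∝ n^-3.
f(n=6)/f(n=7) = (6/7)^-3 = 343/216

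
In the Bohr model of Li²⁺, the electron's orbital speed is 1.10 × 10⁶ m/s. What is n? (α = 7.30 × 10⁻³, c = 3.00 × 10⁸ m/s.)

6

v_n = Zαc/n ⇒ n = Zαc/v = 3 × 0.00730 × 3.00 × 10⁸ / 1.10 × 10⁶ ≈ 5.97
n = 6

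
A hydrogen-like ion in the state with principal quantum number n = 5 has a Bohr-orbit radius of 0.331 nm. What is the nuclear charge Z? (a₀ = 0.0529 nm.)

4

r_n = n²a₀/Z ⇒ Z = n²a₀/r = 5² × 0.0529 / 0.331 ≈ 4.00
Z = 4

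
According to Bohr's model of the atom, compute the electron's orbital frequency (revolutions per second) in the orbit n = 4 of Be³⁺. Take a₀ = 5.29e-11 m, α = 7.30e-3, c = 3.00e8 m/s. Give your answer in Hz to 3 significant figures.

r = n²a₀/Z = 2.12e-10 m, v = Zαc/n = 2.19e6 m/s
f = v/(2πr) = 1.65e15 Hz

1.65e15 Hz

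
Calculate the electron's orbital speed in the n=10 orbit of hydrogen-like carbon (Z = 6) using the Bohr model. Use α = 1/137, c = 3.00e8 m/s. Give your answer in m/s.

v_n = Zαc/n = 6 × 0.00730 × 3.00e8 / 10
    = 1.31e6 m/s

1.31e6 m/s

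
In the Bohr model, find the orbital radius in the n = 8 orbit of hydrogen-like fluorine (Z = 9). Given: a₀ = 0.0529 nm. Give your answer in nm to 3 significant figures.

r_n = n²a₀/Z = 8² × 0.0529 / 9
    = 64 × 0.0529 / 9 = 0.376 nm

0.376 nm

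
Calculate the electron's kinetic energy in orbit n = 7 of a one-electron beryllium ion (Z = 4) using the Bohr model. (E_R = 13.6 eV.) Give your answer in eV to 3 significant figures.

4.44 eV

For a Coulomb orbit the virial theorem gives K = −E_n.
E_n = −E_R·Z²/n², so K = E_R·Z²/n² = 13.6 × 4²/7² = 4.44 eV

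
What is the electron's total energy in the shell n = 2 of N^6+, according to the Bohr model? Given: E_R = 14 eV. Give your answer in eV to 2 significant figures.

E_n = −E_R·Z²/n² = −14 × 7²/2² = -170 eV

-170 eV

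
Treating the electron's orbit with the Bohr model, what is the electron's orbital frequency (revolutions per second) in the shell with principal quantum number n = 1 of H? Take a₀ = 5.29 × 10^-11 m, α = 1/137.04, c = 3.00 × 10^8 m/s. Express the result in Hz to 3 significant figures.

r = n²a₀/Z = 5.29 × 10^-11 m, v = Zαc/n = 2.19 × 10^6 m/s
f = v/(2πr) = 6.59 × 10^15 Hz

6.59 × 10^15 Hz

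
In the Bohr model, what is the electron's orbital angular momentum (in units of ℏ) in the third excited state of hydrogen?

L_n = nℏ, so L/ℏ = n = 4.

4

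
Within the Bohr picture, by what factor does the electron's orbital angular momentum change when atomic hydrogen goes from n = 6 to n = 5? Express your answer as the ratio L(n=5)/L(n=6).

5/6

L = nℏ depends only on n, so L ∝ n.
L(n=5)/L(n=6) = (5/6)^1 = 5/6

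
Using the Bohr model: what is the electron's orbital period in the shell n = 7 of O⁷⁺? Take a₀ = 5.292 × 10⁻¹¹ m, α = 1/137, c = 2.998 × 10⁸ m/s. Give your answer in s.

r = n²a₀/Z = 7²·5.292 × 10⁻¹¹/8 = 3.241 × 10⁻¹⁰ m
v = Zαc/n = 8·0.007299·2.998 × 10⁸/7 = 2.501 × 10⁶ m/s
T = 2πr/v = 8.143 × 10⁻¹⁶ s

8.143 × 10⁻¹⁶ s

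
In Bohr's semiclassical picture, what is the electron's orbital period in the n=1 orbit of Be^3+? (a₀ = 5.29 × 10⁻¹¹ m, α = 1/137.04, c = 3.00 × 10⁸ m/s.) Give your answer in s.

r = n²a₀/Z = 1²·5.29 × 10⁻¹¹/4 = 1.32 × 10⁻¹¹ m
v = Zαc/n = 4·0.00730·3.00 × 10⁸/1 = 8.76 × 10⁶ m/s
T = 2πr/v = 9.49 × 10⁻¹⁸ s

9.49 × 10⁻¹⁸ s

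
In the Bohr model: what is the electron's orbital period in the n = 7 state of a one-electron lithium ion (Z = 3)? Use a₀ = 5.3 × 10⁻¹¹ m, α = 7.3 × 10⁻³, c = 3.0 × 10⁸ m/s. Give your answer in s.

5.8 × 10⁻¹⁵ s

r = n²a₀/Z = 7²·5.3 × 10⁻¹¹/3 = 8.7 × 10⁻¹⁰ m
v = Zαc/n = 3·0.0073·3.0 × 10⁸/7 = 9.4 × 10⁵ m/s
T = 2πr/v = 5.8 × 10⁻¹⁵ s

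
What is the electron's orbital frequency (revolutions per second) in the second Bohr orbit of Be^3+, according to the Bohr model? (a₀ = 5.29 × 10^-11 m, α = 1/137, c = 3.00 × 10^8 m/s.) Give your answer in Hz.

r = n²a₀/Z = 5.29 × 10^-11 m, v = Zαc/n = 4.38 × 10^6 m/s
f = v/(2πr) = 1.32 × 10^16 Hz

1.32 × 10^16 Hz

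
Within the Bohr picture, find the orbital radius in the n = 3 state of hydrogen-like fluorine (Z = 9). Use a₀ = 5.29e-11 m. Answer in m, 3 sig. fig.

5.29e-11 m

r_n = n²a₀/Z = 3² × 5.29e-11 / 9
    = 9 × 5.29e-11 / 9 = 5.29e-11 m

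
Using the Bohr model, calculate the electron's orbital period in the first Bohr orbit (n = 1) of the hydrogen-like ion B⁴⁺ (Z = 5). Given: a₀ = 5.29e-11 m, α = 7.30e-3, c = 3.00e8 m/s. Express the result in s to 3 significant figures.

6.07e-18 s

r = n²a₀/Z = 1²·5.29e-11/5 = 1.06e-11 m
v = Zαc/n = 5·0.00730·3.00e8/1 = 1.09e7 m/s
T = 2πr/v = 6.07e-18 s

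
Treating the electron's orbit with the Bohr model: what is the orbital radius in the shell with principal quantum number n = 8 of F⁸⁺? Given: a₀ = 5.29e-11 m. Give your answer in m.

r_n = n²a₀/Z = 8² × 5.29e-11 / 9
    = 64 × 5.29e-11 / 9 = 3.76e-10 m

3.76e-10 m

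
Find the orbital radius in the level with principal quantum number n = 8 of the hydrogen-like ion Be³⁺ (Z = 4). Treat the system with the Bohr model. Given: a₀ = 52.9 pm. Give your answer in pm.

846 pm

r_n = n²a₀/Z = 8² × 52.9 / 4
    = 64 × 52.9 / 4 = 846 pm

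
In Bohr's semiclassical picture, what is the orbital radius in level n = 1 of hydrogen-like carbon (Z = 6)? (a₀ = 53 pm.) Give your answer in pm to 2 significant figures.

8.8 pm

r_n = n²a₀/Z = 1² × 53 / 6
    = 1 × 53 / 6 = 8.8 pm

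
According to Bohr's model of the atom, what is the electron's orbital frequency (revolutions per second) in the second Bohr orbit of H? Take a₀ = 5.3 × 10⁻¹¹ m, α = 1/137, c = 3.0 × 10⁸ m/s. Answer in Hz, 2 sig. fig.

r = n²a₀/Z = 2.1 × 10⁻¹⁰ m, v = Zαc/n = 1.1 × 10⁶ m/s
f = v/(2πr) = 8.2 × 10¹⁴ Hz

8.2 × 10¹⁴ Hz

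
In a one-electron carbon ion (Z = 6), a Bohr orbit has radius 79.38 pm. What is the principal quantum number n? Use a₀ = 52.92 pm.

3

r_n = n²a₀/Z ⇒ n² = rZ/a₀ = 79.38 × 6 / 52.92 ≈ 9.00
n = 3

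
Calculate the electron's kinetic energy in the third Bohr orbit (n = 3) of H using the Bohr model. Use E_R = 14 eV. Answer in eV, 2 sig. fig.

1.6 eV

For a Coulomb orbit the virial theorem gives K = −E_n.
E_n = −E_R·Z²/n², so K = E_R·Z²/n² = 14 × 1²/3² = 1.6 eV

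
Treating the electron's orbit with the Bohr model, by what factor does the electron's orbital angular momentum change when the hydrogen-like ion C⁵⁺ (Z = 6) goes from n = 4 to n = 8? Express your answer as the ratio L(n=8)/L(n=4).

2

L = nℏ depends only on n, so L ∝ n.
L(n=8)/L(n=4) = (8/4)^1 = 2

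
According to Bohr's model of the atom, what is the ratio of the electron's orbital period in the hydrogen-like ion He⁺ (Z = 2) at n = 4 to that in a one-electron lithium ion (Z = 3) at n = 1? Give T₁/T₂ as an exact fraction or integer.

144

T ∝ Z^-2 · n^3
T₁/T₂ = (2/3)^-2 · (4/1)^3 = 144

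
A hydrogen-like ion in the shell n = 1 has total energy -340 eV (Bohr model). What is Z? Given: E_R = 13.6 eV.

5

E_n = −E_R Z²/n² ⇒ Z² = −E_n n²/E_R = 340 × 1² / 13.6 ≈ 25.00
Z = 5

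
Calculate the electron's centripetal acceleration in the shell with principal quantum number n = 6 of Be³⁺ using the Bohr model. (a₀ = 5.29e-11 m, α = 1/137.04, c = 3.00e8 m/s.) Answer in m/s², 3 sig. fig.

r = n²a₀/Z = 4.76e-10 m, v = Zαc/n = 1.46e6 m/s
a = v²/r = (1.46e6)² / 4.76e-10 = 4.47e21 m/s²

4.47e21 m/s²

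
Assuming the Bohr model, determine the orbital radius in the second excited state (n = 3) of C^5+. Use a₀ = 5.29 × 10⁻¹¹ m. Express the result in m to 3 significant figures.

r_n = n²a₀/Z = 3² × 5.29 × 10⁻¹¹ / 6
    = 9 × 5.29 × 10⁻¹¹ / 6 = 7.94 × 10⁻¹¹ m

7.94 × 10⁻¹¹ m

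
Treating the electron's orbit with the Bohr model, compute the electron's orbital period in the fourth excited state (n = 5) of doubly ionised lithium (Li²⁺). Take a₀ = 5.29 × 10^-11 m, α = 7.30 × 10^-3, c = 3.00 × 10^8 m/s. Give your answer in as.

r = n²a₀/Z = 5²·5.29 × 10^-11/3 = 4.41 × 10^-10 m
v = Zαc/n = 3·0.00730·3.00 × 10^8/5 = 1.31 × 10^6 m/s
T = 2πr/v = 2.11 × 10^-15 s = 2110 as

2110 as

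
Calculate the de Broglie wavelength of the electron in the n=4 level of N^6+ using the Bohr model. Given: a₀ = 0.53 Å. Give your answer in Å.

The Bohr quantisation condition is nλ = 2πr_n.
r_n = n²a₀/Z = 1.2 Å
λ = 2πr_n/n = 2π·1.2/4 = 1.9 Å

1.9 Å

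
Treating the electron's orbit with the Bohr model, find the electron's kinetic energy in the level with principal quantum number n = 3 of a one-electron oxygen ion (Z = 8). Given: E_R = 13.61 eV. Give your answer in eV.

For a Coulomb orbit the virial theorem gives K = −E_n.
E_n = −E_R·Z²/n², so K = E_R·Z²/n² = 13.61 × 8²/3² = 96.78 eV

96.78 eV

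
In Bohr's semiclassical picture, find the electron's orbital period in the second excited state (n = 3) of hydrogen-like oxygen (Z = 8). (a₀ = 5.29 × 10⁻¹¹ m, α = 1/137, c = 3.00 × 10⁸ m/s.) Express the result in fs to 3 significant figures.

0.0640 fs

r = n²a₀/Z = 3²·5.29 × 10⁻¹¹/8 = 5.95 × 10⁻¹¹ m
v = Zαc/n = 8·0.00730·3.00 × 10⁸/3 = 5.84 × 10⁶ m/s
T = 2πr/v = 6.40 × 10⁻¹⁷ s = 0.0640 fs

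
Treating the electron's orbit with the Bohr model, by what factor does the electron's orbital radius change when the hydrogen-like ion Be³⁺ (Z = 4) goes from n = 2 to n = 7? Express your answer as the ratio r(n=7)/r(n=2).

r ∝ Z^-1 · n^2; with Z fixed, r ∝ n^2.
r(n=7)/r(n=2) = (7/2)^2 = 49/4

49/4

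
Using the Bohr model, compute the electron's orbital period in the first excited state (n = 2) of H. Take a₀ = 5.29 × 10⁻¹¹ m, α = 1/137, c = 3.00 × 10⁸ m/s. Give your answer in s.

r = n²a₀/Z = 2²·5.29 × 10⁻¹¹/1 = 2.12 × 10⁻¹⁰ m
v = Zαc/n = 1·0.00730·3.00 × 10⁸/2 = 1.09 × 10⁶ m/s
T = 2πr/v = 1.21 × 10⁻¹⁵ s

1.21 × 10⁻¹⁵ s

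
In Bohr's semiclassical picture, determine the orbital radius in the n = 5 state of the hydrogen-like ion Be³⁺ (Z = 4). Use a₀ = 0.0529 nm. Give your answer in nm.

0.331 nm

r_n = n²a₀/Z = 5² × 0.0529 / 4
    = 25 × 0.0529 / 4 = 0.331 nm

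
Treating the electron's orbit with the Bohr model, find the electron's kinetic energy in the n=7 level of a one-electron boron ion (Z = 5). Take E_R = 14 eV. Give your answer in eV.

7.1 eV

For a Coulomb orbit the virial theorem gives K = −E_n.
E_n = −E_R·Z²/n², so K = E_R·Z²/n² = 14 × 5²/7² = 7.1 eV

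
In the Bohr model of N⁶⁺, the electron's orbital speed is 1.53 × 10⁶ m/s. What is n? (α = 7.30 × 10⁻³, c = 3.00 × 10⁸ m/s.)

10

v_n = Zαc/n ⇒ n = Zαc/v = 7 × 0.00730 × 3.00 × 10⁸ / 1.53 × 10⁶ ≈ 10.02
n = 10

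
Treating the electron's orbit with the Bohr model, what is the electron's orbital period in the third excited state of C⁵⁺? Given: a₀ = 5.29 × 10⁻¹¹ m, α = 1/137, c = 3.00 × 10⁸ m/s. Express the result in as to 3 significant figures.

270 as

r = n²a₀/Z = 4²·5.29 × 10⁻¹¹/6 = 1.41 × 10⁻¹⁰ m
v = Zαc/n = 6·0.00730·3.00 × 10⁸/4 = 3.28 × 10⁶ m/s
T = 2πr/v = 2.70 × 10⁻¹⁶ s = 270 as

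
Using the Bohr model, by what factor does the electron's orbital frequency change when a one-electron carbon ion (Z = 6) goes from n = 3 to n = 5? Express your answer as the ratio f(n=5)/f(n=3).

27/125

f ∝ Z^2 · n^-3; with Z fixed, f ∝ n^-3.
f(n=5)/f(n=3) = (5/3)^-3 = 27/125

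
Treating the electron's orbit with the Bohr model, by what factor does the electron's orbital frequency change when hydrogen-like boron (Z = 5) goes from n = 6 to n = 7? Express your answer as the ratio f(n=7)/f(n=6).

216/343

f ∝ Z^2 · n^-3; with Z fixed, f ∝ n^-3.
f(n=7)/f(n=6) = (7/6)^-3 = 216/343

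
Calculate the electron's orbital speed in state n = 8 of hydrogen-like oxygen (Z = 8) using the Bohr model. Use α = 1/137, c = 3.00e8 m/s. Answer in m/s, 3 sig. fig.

v_n = Zαc/n = 8 × 0.00730 × 3.00e8 / 8
    = 2.19e6 m/s

2.19e6 m/s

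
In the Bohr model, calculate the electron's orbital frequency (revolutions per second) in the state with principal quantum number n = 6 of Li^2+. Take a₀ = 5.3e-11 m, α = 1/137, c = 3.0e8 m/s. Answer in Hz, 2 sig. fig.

2.7e14 Hz

r = n²a₀/Z = 6.4e-10 m, v = Zαc/n = 1.1e6 m/s
f = v/(2πr) = 2.7e14 Hz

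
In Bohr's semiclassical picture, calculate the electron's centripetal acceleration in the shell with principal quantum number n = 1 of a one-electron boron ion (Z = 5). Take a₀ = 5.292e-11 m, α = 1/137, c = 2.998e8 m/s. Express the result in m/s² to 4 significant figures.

1.131e25 m/s²

r = n²a₀/Z = 1.058e-11 m, v = Zαc/n = 1.094e7 m/s
a = v²/r = (1.094e7)² / 1.058e-11 = 1.131e25 m/s²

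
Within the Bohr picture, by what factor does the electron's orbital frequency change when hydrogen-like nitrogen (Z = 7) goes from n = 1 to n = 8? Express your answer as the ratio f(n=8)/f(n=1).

f ∝ Z^2 · n^-3; with Z fixed, f ∝ n^-3.
f(n=8)/f(n=1) = (8/1)^-3 = 1/512

1/512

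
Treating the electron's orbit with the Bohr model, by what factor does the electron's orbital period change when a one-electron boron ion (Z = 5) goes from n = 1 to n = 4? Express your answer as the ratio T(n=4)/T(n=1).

T ∝ Z^-2 · n^3; with Z fixed, T ∝ n^3.
T(n=4)/T(n=1) = (4/1)^3 = 64

64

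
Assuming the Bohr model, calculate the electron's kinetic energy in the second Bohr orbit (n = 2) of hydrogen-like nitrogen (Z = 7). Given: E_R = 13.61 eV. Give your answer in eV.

166.7 eV

For a Coulomb orbit the virial theorem gives K = −E_n.
E_n = −E_R·Z²/n², so K = E_R·Z²/n² = 13.61 × 7²/2² = 166.7 eV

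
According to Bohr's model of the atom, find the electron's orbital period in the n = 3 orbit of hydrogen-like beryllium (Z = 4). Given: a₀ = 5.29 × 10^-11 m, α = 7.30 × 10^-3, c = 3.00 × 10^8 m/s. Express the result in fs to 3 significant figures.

0.256 fs

r = n²a₀/Z = 3²·5.29 × 10^-11/4 = 1.19 × 10^-10 m
v = Zαc/n = 4·0.00730·3.00 × 10^8/3 = 2.92 × 10^6 m/s
T = 2πr/v = 2.56 × 10^-16 s = 0.256 fs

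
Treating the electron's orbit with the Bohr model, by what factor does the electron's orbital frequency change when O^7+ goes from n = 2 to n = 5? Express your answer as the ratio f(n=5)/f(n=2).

f ∝ Z^2 · n^-3; with Z fixed, f ∝ n^-3.
f(n=5)/f(n=2) = (5/2)^-3 = 8/125

8/125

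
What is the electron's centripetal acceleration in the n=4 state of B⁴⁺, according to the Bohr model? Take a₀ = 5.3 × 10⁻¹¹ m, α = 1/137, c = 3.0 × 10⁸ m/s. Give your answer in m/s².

4.4 × 10²² m/s²

r = n²a₀/Z = 1.7 × 10⁻¹⁰ m, v = Zαc/n = 2.7 × 10⁶ m/s
a = v²/r = (2.7 × 10⁶)² / 1.7 × 10⁻¹⁰ = 4.4 × 10²² m/s²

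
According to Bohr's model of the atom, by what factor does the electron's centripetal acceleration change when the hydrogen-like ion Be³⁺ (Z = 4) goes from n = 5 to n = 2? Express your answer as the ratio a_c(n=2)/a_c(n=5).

a_c ∝ Z^3 · n^-4; with Z fixed, a_c ∝ n^-4.
a_c(n=2)/a_c(n=5) = (2/5)^-4 = 625/16

625/16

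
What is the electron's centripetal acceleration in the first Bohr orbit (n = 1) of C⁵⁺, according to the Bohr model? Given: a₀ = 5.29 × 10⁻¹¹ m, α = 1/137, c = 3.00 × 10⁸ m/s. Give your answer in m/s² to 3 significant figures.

r = n²a₀/Z = 8.82 × 10⁻¹² m, v = Zαc/n = 1.31 × 10⁷ m/s
a = v²/r = (1.31 × 10⁷)² / 8.82 × 10⁻¹² = 1.96 × 10²⁵ m/s²

1.96 × 10²⁵ m/s²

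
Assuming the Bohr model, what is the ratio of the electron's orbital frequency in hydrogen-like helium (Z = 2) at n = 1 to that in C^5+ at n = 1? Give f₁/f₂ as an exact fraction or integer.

f ∝ Z^2 · n^-3
f₁/f₂ = (2/6)^2 · (1/1)^-3 = 1/9

1/9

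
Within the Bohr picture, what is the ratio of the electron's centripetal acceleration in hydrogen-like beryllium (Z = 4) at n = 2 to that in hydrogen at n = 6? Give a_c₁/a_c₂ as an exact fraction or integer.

a_c ∝ Z^3 · n^-4
a_c₁/a_c₂ = (4/1)^3 · (2/6)^-4 = 5184

5184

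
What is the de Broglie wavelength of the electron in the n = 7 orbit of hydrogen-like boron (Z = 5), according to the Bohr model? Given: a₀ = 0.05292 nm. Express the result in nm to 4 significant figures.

The Bohr quantisation condition is nλ = 2πr_n.
r_n = n²a₀/Z = 0.5186 nm
λ = 2πr_n/n = 2π·0.5186/7 = 0.4655 nm

0.4655 nm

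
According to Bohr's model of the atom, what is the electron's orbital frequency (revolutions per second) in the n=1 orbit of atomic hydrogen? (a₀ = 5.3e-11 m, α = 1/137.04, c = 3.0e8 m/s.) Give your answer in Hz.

r = n²a₀/Z = 5.3e-11 m, v = Zαc/n = 2.2e6 m/s
f = v/(2πr) = 6.6e15 Hz

6.6e15 Hz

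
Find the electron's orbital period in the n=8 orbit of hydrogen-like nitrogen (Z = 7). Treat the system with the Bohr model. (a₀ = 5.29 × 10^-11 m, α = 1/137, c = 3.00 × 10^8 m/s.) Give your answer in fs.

r = n²a₀/Z = 8²·5.29 × 10^-11/7 = 4.84 × 10^-10 m
v = Zαc/n = 7·0.00730·3.00 × 10^8/8 = 1.92 × 10^6 m/s
T = 2πr/v = 1.59 × 10^-15 s = 1.59 fs

1.59 fs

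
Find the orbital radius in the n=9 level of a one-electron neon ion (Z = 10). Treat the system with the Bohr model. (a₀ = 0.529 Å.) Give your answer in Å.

r_n = n²a₀/Z = 9² × 0.529 / 10
    = 81 × 0.529 / 10 = 4.28 Å

4.28 Å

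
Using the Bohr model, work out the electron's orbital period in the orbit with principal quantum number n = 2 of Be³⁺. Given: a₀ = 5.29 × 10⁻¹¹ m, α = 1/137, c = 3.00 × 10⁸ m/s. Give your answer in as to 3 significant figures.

r = n²a₀/Z = 2²·5.29 × 10⁻¹¹/4 = 5.29 × 10⁻¹¹ m
v = Zαc/n = 4·0.00730·3.00 × 10⁸/2 = 4.38 × 10⁶ m/s
T = 2πr/v = 7.59 × 10⁻¹⁷ s = 75.9 as

75.9 as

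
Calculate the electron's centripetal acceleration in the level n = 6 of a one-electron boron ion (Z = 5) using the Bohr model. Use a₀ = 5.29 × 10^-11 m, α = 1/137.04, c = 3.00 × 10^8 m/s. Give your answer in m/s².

8.74 × 10^21 m/s²

r = n²a₀/Z = 3.81 × 10^-10 m, v = Zαc/n = 1.82 × 10^6 m/s
a = v²/r = (1.82 × 10^6)² / 3.81 × 10^-10 = 8.74 × 10^21 m/s²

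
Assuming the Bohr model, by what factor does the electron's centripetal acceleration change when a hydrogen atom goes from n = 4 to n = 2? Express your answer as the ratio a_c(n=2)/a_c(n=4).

a_c ∝ Z^3 · n^-4; with Z fixed, a_c ∝ n^-4.
a_c(n=2)/a_c(n=4) = (2/4)^-4 = 16

16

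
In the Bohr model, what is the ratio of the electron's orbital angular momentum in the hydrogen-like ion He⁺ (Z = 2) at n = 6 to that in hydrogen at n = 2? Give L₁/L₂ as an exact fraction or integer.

L = nℏ is independent of Z.
L₁/L₂ = n₁/n₂ = 6/2 = 3

3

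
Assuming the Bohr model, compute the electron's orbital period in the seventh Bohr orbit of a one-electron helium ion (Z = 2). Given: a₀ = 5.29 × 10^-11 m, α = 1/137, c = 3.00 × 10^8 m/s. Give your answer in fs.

r = n²a₀/Z = 7²·5.29 × 10^-11/2 = 1.30 × 10^-9 m
v = Zαc/n = 2·0.00730·3.00 × 10^8/7 = 6.26 × 10^5 m/s
T = 2πr/v = 1.30 × 10^-14 s = 13.0 fs

13.0 fs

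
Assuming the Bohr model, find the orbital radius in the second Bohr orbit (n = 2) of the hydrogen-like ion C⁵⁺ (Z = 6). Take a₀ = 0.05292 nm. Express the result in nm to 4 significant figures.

0.03528 nm

r_n = n²a₀/Z = 2² × 0.05292 / 6
    = 4 × 0.05292 / 6 = 0.03528 nm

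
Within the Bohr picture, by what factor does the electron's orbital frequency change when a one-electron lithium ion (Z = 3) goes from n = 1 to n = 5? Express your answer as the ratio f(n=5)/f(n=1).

1/125

f ∝ Z^2 · n^-3; with Z fixed, f ∝ n^-3.
f(n=5)/f(n=1) = (5/1)^-3 = 1/125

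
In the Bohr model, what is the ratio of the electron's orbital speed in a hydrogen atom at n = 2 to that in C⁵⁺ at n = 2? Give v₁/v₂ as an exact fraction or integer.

1/6

v ∝ Z^1 · n^-1
v₁/v₂ = (1/6)^1 · (2/2)^-1 = 1/6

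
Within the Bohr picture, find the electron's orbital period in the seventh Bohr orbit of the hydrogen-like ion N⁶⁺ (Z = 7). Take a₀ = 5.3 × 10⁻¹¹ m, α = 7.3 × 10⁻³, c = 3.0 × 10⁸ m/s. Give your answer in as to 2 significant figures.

1100 as

r = n²a₀/Z = 7²·5.3 × 10⁻¹¹/7 = 3.7 × 10⁻¹⁰ m
v = Zαc/n = 7·0.0073·3.0 × 10⁸/7 = 2.2 × 10⁶ m/s
T = 2πr/v = 1.1 × 10⁻¹⁵ s = 1100 as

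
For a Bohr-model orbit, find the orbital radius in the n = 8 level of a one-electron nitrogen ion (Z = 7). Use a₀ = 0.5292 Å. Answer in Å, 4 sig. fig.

r_n = n²a₀/Z = 8² × 0.5292 / 7
    = 64 × 0.5292 / 7 = 4.838 Å

4.838 Å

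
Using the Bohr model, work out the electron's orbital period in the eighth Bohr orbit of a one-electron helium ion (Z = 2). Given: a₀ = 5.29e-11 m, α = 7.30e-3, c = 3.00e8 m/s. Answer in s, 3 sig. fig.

r = n²a₀/Z = 8²·5.29e-11/2 = 1.69e-9 m
v = Zαc/n = 2·0.00730·3.00e8/8 = 5.47e5 m/s
T = 2πr/v = 1.94e-14 s

1.94e-14 s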